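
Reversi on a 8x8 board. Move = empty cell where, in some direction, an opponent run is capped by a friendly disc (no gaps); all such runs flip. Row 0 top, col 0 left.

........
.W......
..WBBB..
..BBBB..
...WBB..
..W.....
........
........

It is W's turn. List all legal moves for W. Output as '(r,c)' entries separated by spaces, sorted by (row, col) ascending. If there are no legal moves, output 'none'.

Answer: (1,3) (1,6) (2,1) (2,6) (4,2) (4,6) (5,5)

Derivation:
(1,2): no bracket -> illegal
(1,3): flips 2 -> legal
(1,4): no bracket -> illegal
(1,5): no bracket -> illegal
(1,6): flips 2 -> legal
(2,1): flips 1 -> legal
(2,6): flips 3 -> legal
(3,1): no bracket -> illegal
(3,6): no bracket -> illegal
(4,1): no bracket -> illegal
(4,2): flips 1 -> legal
(4,6): flips 2 -> legal
(5,3): no bracket -> illegal
(5,4): no bracket -> illegal
(5,5): flips 2 -> legal
(5,6): no bracket -> illegal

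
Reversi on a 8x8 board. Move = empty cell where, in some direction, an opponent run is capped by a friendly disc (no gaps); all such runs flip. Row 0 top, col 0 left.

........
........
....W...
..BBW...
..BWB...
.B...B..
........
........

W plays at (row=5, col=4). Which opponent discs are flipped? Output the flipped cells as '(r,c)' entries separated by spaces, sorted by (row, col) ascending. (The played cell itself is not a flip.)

Answer: (4,4)

Derivation:
Dir NW: first cell 'W' (not opp) -> no flip
Dir N: opp run (4,4) capped by W -> flip
Dir NE: first cell '.' (not opp) -> no flip
Dir W: first cell '.' (not opp) -> no flip
Dir E: opp run (5,5), next='.' -> no flip
Dir SW: first cell '.' (not opp) -> no flip
Dir S: first cell '.' (not opp) -> no flip
Dir SE: first cell '.' (not opp) -> no flip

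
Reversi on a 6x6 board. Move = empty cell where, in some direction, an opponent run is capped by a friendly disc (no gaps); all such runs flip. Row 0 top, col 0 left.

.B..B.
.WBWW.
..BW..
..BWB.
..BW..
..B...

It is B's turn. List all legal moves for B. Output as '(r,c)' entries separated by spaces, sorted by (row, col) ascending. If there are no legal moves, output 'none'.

Answer: (0,0) (0,5) (1,0) (1,5) (2,1) (2,4) (4,4) (5,4)

Derivation:
(0,0): flips 1 -> legal
(0,2): no bracket -> illegal
(0,3): no bracket -> illegal
(0,5): flips 2 -> legal
(1,0): flips 1 -> legal
(1,5): flips 2 -> legal
(2,0): no bracket -> illegal
(2,1): flips 1 -> legal
(2,4): flips 3 -> legal
(2,5): no bracket -> illegal
(4,4): flips 2 -> legal
(5,3): no bracket -> illegal
(5,4): flips 1 -> legal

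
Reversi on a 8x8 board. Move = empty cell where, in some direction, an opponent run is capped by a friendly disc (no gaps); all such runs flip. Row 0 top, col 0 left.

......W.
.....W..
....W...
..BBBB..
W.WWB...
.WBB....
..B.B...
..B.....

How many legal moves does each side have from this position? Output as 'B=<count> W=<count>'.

-- B to move --
(0,4): no bracket -> illegal
(0,5): no bracket -> illegal
(0,7): no bracket -> illegal
(1,3): flips 1 -> legal
(1,4): flips 1 -> legal
(1,6): no bracket -> illegal
(1,7): no bracket -> illegal
(2,3): no bracket -> illegal
(2,5): no bracket -> illegal
(2,6): no bracket -> illegal
(3,0): no bracket -> illegal
(3,1): flips 1 -> legal
(4,1): flips 2 -> legal
(5,0): flips 1 -> legal
(5,4): flips 1 -> legal
(6,0): flips 2 -> legal
(6,1): no bracket -> illegal
B mobility = 7
-- W to move --
(2,1): flips 1 -> legal
(2,2): flips 1 -> legal
(2,3): flips 1 -> legal
(2,5): flips 1 -> legal
(2,6): no bracket -> illegal
(3,1): no bracket -> illegal
(3,6): no bracket -> illegal
(4,1): no bracket -> illegal
(4,5): flips 1 -> legal
(4,6): flips 1 -> legal
(5,4): flips 4 -> legal
(5,5): no bracket -> illegal
(6,1): flips 1 -> legal
(6,3): flips 1 -> legal
(6,5): no bracket -> illegal
(7,1): no bracket -> illegal
(7,3): flips 1 -> legal
(7,4): no bracket -> illegal
(7,5): flips 2 -> legal
W mobility = 11

Answer: B=7 W=11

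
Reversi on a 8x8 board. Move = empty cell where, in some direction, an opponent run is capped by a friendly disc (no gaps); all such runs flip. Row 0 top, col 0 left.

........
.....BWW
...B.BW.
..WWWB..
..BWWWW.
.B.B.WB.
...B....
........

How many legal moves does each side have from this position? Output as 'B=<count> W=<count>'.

-- B to move --
(0,5): no bracket -> illegal
(0,6): no bracket -> illegal
(0,7): flips 1 -> legal
(2,1): no bracket -> illegal
(2,2): flips 1 -> legal
(2,4): flips 1 -> legal
(2,7): flips 1 -> legal
(3,1): flips 3 -> legal
(3,6): flips 1 -> legal
(3,7): flips 1 -> legal
(4,1): flips 1 -> legal
(4,7): flips 4 -> legal
(5,2): flips 2 -> legal
(5,4): flips 1 -> legal
(5,7): flips 1 -> legal
(6,4): no bracket -> illegal
(6,5): flips 2 -> legal
(6,6): no bracket -> illegal
B mobility = 13
-- W to move --
(0,4): flips 1 -> legal
(0,5): flips 3 -> legal
(0,6): no bracket -> illegal
(1,2): flips 1 -> legal
(1,3): flips 1 -> legal
(1,4): flips 2 -> legal
(2,2): no bracket -> illegal
(2,4): flips 2 -> legal
(3,1): no bracket -> illegal
(3,6): flips 1 -> legal
(4,0): no bracket -> illegal
(4,1): flips 1 -> legal
(4,7): no bracket -> illegal
(5,0): no bracket -> illegal
(5,2): flips 1 -> legal
(5,4): no bracket -> illegal
(5,7): flips 1 -> legal
(6,0): flips 2 -> legal
(6,1): no bracket -> illegal
(6,2): flips 1 -> legal
(6,4): no bracket -> illegal
(6,5): no bracket -> illegal
(6,6): flips 1 -> legal
(6,7): flips 1 -> legal
(7,2): no bracket -> illegal
(7,3): flips 2 -> legal
(7,4): no bracket -> illegal
W mobility = 15

Answer: B=13 W=15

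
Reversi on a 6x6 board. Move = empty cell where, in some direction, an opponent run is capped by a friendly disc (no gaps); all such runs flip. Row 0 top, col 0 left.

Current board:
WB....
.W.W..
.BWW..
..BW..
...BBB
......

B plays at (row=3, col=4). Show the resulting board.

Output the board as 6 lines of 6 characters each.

Answer: WB....
.W.W..
.BWW..
..BBB.
...BBB
......

Derivation:
Place B at (3,4); scan 8 dirs for brackets.
Dir NW: opp run (2,3), next='.' -> no flip
Dir N: first cell '.' (not opp) -> no flip
Dir NE: first cell '.' (not opp) -> no flip
Dir W: opp run (3,3) capped by B -> flip
Dir E: first cell '.' (not opp) -> no flip
Dir SW: first cell 'B' (not opp) -> no flip
Dir S: first cell 'B' (not opp) -> no flip
Dir SE: first cell 'B' (not opp) -> no flip
All flips: (3,3)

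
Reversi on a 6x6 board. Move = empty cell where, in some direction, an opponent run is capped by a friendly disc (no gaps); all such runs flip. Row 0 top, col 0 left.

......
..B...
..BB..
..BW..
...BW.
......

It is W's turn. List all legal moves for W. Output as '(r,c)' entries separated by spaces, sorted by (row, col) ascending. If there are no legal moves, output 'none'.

(0,1): no bracket -> illegal
(0,2): no bracket -> illegal
(0,3): no bracket -> illegal
(1,1): flips 1 -> legal
(1,3): flips 1 -> legal
(1,4): no bracket -> illegal
(2,1): no bracket -> illegal
(2,4): no bracket -> illegal
(3,1): flips 1 -> legal
(3,4): no bracket -> illegal
(4,1): no bracket -> illegal
(4,2): flips 1 -> legal
(5,2): no bracket -> illegal
(5,3): flips 1 -> legal
(5,4): no bracket -> illegal

Answer: (1,1) (1,3) (3,1) (4,2) (5,3)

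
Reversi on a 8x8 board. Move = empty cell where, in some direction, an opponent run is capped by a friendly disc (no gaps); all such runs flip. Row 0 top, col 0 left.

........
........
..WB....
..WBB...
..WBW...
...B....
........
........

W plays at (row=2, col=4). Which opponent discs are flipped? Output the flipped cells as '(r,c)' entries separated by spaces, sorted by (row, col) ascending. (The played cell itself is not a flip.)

Dir NW: first cell '.' (not opp) -> no flip
Dir N: first cell '.' (not opp) -> no flip
Dir NE: first cell '.' (not opp) -> no flip
Dir W: opp run (2,3) capped by W -> flip
Dir E: first cell '.' (not opp) -> no flip
Dir SW: opp run (3,3) capped by W -> flip
Dir S: opp run (3,4) capped by W -> flip
Dir SE: first cell '.' (not opp) -> no flip

Answer: (2,3) (3,3) (3,4)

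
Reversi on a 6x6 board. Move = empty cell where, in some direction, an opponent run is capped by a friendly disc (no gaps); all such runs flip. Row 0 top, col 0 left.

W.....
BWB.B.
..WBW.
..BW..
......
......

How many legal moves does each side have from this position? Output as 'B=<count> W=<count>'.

Answer: B=4 W=6

Derivation:
-- B to move --
(0,1): no bracket -> illegal
(0,2): no bracket -> illegal
(1,3): no bracket -> illegal
(1,5): no bracket -> illegal
(2,0): no bracket -> illegal
(2,1): flips 1 -> legal
(2,5): flips 1 -> legal
(3,1): no bracket -> illegal
(3,4): flips 2 -> legal
(3,5): no bracket -> illegal
(4,2): no bracket -> illegal
(4,3): flips 1 -> legal
(4,4): no bracket -> illegal
B mobility = 4
-- W to move --
(0,1): no bracket -> illegal
(0,2): flips 1 -> legal
(0,3): no bracket -> illegal
(0,4): flips 1 -> legal
(0,5): no bracket -> illegal
(1,3): flips 2 -> legal
(1,5): no bracket -> illegal
(2,0): flips 1 -> legal
(2,1): no bracket -> illegal
(2,5): no bracket -> illegal
(3,1): flips 1 -> legal
(3,4): no bracket -> illegal
(4,1): no bracket -> illegal
(4,2): flips 1 -> legal
(4,3): no bracket -> illegal
W mobility = 6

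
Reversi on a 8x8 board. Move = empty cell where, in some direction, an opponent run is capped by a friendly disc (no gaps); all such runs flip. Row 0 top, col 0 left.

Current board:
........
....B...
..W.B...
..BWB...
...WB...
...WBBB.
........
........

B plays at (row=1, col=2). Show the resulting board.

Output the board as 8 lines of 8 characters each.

Place B at (1,2); scan 8 dirs for brackets.
Dir NW: first cell '.' (not opp) -> no flip
Dir N: first cell '.' (not opp) -> no flip
Dir NE: first cell '.' (not opp) -> no flip
Dir W: first cell '.' (not opp) -> no flip
Dir E: first cell '.' (not opp) -> no flip
Dir SW: first cell '.' (not opp) -> no flip
Dir S: opp run (2,2) capped by B -> flip
Dir SE: first cell '.' (not opp) -> no flip
All flips: (2,2)

Answer: ........
..B.B...
..B.B...
..BWB...
...WB...
...WBBB.
........
........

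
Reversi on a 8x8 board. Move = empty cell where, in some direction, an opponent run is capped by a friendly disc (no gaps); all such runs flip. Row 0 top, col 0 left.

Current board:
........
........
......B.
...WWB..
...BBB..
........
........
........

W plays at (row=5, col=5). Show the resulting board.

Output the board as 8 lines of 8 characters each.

Answer: ........
........
......B.
...WWB..
...BWB..
.....W..
........
........

Derivation:
Place W at (5,5); scan 8 dirs for brackets.
Dir NW: opp run (4,4) capped by W -> flip
Dir N: opp run (4,5) (3,5), next='.' -> no flip
Dir NE: first cell '.' (not opp) -> no flip
Dir W: first cell '.' (not opp) -> no flip
Dir E: first cell '.' (not opp) -> no flip
Dir SW: first cell '.' (not opp) -> no flip
Dir S: first cell '.' (not opp) -> no flip
Dir SE: first cell '.' (not opp) -> no flip
All flips: (4,4)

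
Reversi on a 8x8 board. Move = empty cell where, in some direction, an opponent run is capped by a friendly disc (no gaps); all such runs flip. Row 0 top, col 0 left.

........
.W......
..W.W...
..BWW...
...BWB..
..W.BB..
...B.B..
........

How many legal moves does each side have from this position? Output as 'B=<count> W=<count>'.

Answer: B=8 W=8

Derivation:
-- B to move --
(0,0): flips 4 -> legal
(0,1): no bracket -> illegal
(0,2): no bracket -> illegal
(1,0): no bracket -> illegal
(1,2): flips 1 -> legal
(1,3): no bracket -> illegal
(1,4): flips 3 -> legal
(1,5): no bracket -> illegal
(2,0): no bracket -> illegal
(2,1): no bracket -> illegal
(2,3): flips 2 -> legal
(2,5): flips 1 -> legal
(3,1): no bracket -> illegal
(3,5): flips 2 -> legal
(4,1): flips 1 -> legal
(4,2): no bracket -> illegal
(5,1): no bracket -> illegal
(5,3): no bracket -> illegal
(6,1): flips 1 -> legal
(6,2): no bracket -> illegal
B mobility = 8
-- W to move --
(2,1): no bracket -> illegal
(2,3): no bracket -> illegal
(3,1): flips 1 -> legal
(3,5): no bracket -> illegal
(3,6): no bracket -> illegal
(4,1): no bracket -> illegal
(4,2): flips 2 -> legal
(4,6): flips 1 -> legal
(5,3): flips 1 -> legal
(5,6): flips 1 -> legal
(6,2): no bracket -> illegal
(6,4): flips 1 -> legal
(6,6): flips 1 -> legal
(7,2): no bracket -> illegal
(7,3): no bracket -> illegal
(7,4): flips 1 -> legal
(7,5): no bracket -> illegal
(7,6): no bracket -> illegal
W mobility = 8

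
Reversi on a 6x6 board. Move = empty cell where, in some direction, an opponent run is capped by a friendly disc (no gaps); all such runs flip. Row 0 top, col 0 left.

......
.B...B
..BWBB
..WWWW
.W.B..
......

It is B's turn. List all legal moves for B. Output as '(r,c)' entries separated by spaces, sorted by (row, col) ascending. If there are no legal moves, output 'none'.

(1,2): no bracket -> illegal
(1,3): flips 2 -> legal
(1,4): no bracket -> illegal
(2,1): flips 1 -> legal
(3,0): no bracket -> illegal
(3,1): no bracket -> illegal
(4,0): no bracket -> illegal
(4,2): flips 2 -> legal
(4,4): flips 2 -> legal
(4,5): flips 1 -> legal
(5,0): no bracket -> illegal
(5,1): no bracket -> illegal
(5,2): no bracket -> illegal

Answer: (1,3) (2,1) (4,2) (4,4) (4,5)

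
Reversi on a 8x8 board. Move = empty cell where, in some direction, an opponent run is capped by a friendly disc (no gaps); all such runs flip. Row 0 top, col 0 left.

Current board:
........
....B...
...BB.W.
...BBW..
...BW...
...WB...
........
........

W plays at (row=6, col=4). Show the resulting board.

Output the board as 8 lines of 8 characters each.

Place W at (6,4); scan 8 dirs for brackets.
Dir NW: first cell 'W' (not opp) -> no flip
Dir N: opp run (5,4) capped by W -> flip
Dir NE: first cell '.' (not opp) -> no flip
Dir W: first cell '.' (not opp) -> no flip
Dir E: first cell '.' (not opp) -> no flip
Dir SW: first cell '.' (not opp) -> no flip
Dir S: first cell '.' (not opp) -> no flip
Dir SE: first cell '.' (not opp) -> no flip
All flips: (5,4)

Answer: ........
....B...
...BB.W.
...BBW..
...BW...
...WW...
....W...
........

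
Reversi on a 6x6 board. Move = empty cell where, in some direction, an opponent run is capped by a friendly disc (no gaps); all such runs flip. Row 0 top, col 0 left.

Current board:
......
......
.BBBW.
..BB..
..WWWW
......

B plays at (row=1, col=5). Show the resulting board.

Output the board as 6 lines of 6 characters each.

Answer: ......
.....B
.BBBB.
..BB..
..WWWW
......

Derivation:
Place B at (1,5); scan 8 dirs for brackets.
Dir NW: first cell '.' (not opp) -> no flip
Dir N: first cell '.' (not opp) -> no flip
Dir NE: edge -> no flip
Dir W: first cell '.' (not opp) -> no flip
Dir E: edge -> no flip
Dir SW: opp run (2,4) capped by B -> flip
Dir S: first cell '.' (not opp) -> no flip
Dir SE: edge -> no flip
All flips: (2,4)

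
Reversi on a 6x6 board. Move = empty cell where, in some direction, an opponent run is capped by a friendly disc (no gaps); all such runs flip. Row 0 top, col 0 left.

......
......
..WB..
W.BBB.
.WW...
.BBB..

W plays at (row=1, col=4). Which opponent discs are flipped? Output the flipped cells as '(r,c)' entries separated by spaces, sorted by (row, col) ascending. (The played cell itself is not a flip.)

Answer: (2,3) (3,2)

Derivation:
Dir NW: first cell '.' (not opp) -> no flip
Dir N: first cell '.' (not opp) -> no flip
Dir NE: first cell '.' (not opp) -> no flip
Dir W: first cell '.' (not opp) -> no flip
Dir E: first cell '.' (not opp) -> no flip
Dir SW: opp run (2,3) (3,2) capped by W -> flip
Dir S: first cell '.' (not opp) -> no flip
Dir SE: first cell '.' (not opp) -> no flip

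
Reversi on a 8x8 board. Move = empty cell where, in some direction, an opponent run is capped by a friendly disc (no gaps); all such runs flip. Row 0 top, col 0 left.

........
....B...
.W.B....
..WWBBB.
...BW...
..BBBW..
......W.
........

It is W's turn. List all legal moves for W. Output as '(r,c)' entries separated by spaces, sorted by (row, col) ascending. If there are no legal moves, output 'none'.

(0,3): no bracket -> illegal
(0,4): no bracket -> illegal
(0,5): flips 2 -> legal
(1,2): no bracket -> illegal
(1,3): flips 1 -> legal
(1,5): no bracket -> illegal
(2,2): no bracket -> illegal
(2,4): flips 1 -> legal
(2,5): no bracket -> illegal
(2,6): flips 1 -> legal
(2,7): no bracket -> illegal
(3,7): flips 3 -> legal
(4,1): no bracket -> illegal
(4,2): flips 1 -> legal
(4,5): no bracket -> illegal
(4,6): no bracket -> illegal
(4,7): no bracket -> illegal
(5,1): flips 3 -> legal
(6,1): no bracket -> illegal
(6,2): flips 1 -> legal
(6,3): flips 2 -> legal
(6,4): flips 1 -> legal
(6,5): flips 2 -> legal

Answer: (0,5) (1,3) (2,4) (2,6) (3,7) (4,2) (5,1) (6,2) (6,3) (6,4) (6,5)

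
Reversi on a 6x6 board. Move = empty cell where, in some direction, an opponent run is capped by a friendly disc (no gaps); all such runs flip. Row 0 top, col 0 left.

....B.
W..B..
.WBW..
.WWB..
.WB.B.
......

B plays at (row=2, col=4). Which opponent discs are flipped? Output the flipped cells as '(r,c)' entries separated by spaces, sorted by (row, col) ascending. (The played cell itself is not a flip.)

Answer: (2,3)

Derivation:
Dir NW: first cell 'B' (not opp) -> no flip
Dir N: first cell '.' (not opp) -> no flip
Dir NE: first cell '.' (not opp) -> no flip
Dir W: opp run (2,3) capped by B -> flip
Dir E: first cell '.' (not opp) -> no flip
Dir SW: first cell 'B' (not opp) -> no flip
Dir S: first cell '.' (not opp) -> no flip
Dir SE: first cell '.' (not opp) -> no flip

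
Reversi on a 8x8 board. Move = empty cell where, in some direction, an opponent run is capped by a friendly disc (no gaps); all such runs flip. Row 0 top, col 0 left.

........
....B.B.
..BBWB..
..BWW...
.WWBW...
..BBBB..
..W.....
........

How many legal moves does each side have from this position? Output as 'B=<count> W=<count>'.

Answer: B=8 W=13

Derivation:
-- B to move --
(1,3): no bracket -> illegal
(1,5): no bracket -> illegal
(3,0): flips 1 -> legal
(3,1): flips 1 -> legal
(3,5): flips 3 -> legal
(4,0): flips 2 -> legal
(4,5): flips 2 -> legal
(5,0): flips 1 -> legal
(5,1): no bracket -> illegal
(6,1): no bracket -> illegal
(6,3): no bracket -> illegal
(7,1): flips 1 -> legal
(7,2): flips 1 -> legal
(7,3): no bracket -> illegal
B mobility = 8
-- W to move --
(0,3): no bracket -> illegal
(0,4): flips 1 -> legal
(0,5): flips 3 -> legal
(0,6): no bracket -> illegal
(0,7): flips 2 -> legal
(1,1): flips 1 -> legal
(1,2): flips 3 -> legal
(1,3): flips 1 -> legal
(1,5): no bracket -> illegal
(1,7): no bracket -> illegal
(2,1): flips 2 -> legal
(2,6): flips 1 -> legal
(2,7): no bracket -> illegal
(3,1): flips 1 -> legal
(3,5): no bracket -> illegal
(3,6): no bracket -> illegal
(4,5): no bracket -> illegal
(4,6): no bracket -> illegal
(5,1): no bracket -> illegal
(5,6): no bracket -> illegal
(6,1): flips 2 -> legal
(6,3): flips 3 -> legal
(6,4): flips 2 -> legal
(6,5): no bracket -> illegal
(6,6): flips 1 -> legal
W mobility = 13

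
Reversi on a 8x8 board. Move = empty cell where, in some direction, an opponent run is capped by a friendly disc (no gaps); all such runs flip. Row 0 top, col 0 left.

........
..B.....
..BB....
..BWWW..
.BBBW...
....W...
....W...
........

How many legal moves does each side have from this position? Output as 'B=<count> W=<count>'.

-- B to move --
(2,4): flips 1 -> legal
(2,5): flips 1 -> legal
(2,6): no bracket -> illegal
(3,6): flips 3 -> legal
(4,5): flips 2 -> legal
(4,6): no bracket -> illegal
(5,3): no bracket -> illegal
(5,5): flips 2 -> legal
(6,3): no bracket -> illegal
(6,5): flips 1 -> legal
(7,3): no bracket -> illegal
(7,4): no bracket -> illegal
(7,5): no bracket -> illegal
B mobility = 6
-- W to move --
(0,1): flips 2 -> legal
(0,2): no bracket -> illegal
(0,3): no bracket -> illegal
(1,1): flips 1 -> legal
(1,3): flips 1 -> legal
(1,4): no bracket -> illegal
(2,1): flips 2 -> legal
(2,4): no bracket -> illegal
(3,0): no bracket -> illegal
(3,1): flips 1 -> legal
(4,0): flips 3 -> legal
(5,0): no bracket -> illegal
(5,1): flips 1 -> legal
(5,2): flips 1 -> legal
(5,3): flips 1 -> legal
W mobility = 9

Answer: B=6 W=9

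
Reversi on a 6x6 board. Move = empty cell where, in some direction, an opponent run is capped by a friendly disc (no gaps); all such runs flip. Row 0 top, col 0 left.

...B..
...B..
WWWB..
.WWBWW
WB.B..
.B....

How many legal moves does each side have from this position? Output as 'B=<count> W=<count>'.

Answer: B=5 W=9

Derivation:
-- B to move --
(1,0): flips 2 -> legal
(1,1): flips 3 -> legal
(1,2): no bracket -> illegal
(2,4): no bracket -> illegal
(2,5): flips 1 -> legal
(3,0): flips 2 -> legal
(4,2): no bracket -> illegal
(4,4): no bracket -> illegal
(4,5): flips 1 -> legal
(5,0): no bracket -> illegal
B mobility = 5
-- W to move --
(0,2): no bracket -> illegal
(0,4): flips 1 -> legal
(1,2): flips 1 -> legal
(1,4): flips 1 -> legal
(2,4): flips 1 -> legal
(3,0): no bracket -> illegal
(4,2): flips 1 -> legal
(4,4): flips 1 -> legal
(5,0): flips 1 -> legal
(5,2): flips 1 -> legal
(5,3): no bracket -> illegal
(5,4): flips 1 -> legal
W mobility = 9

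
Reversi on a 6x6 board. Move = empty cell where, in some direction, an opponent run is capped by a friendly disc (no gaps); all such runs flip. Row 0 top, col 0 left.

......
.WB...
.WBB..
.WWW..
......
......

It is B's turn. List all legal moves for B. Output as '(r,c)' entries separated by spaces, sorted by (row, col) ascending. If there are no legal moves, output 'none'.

Answer: (0,0) (1,0) (2,0) (3,0) (4,0) (4,1) (4,2) (4,3) (4,4)

Derivation:
(0,0): flips 1 -> legal
(0,1): no bracket -> illegal
(0,2): no bracket -> illegal
(1,0): flips 1 -> legal
(2,0): flips 1 -> legal
(2,4): no bracket -> illegal
(3,0): flips 1 -> legal
(3,4): no bracket -> illegal
(4,0): flips 1 -> legal
(4,1): flips 1 -> legal
(4,2): flips 1 -> legal
(4,3): flips 1 -> legal
(4,4): flips 1 -> legal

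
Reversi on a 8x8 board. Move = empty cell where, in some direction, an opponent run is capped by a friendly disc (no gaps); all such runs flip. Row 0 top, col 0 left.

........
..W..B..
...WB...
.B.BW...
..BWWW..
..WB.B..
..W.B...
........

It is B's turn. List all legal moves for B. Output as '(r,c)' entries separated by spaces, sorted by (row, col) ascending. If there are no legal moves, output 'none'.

Answer: (1,3) (2,2) (3,5) (4,6) (5,1) (5,4) (7,1) (7,2)

Derivation:
(0,1): no bracket -> illegal
(0,2): no bracket -> illegal
(0,3): no bracket -> illegal
(1,1): no bracket -> illegal
(1,3): flips 1 -> legal
(1,4): no bracket -> illegal
(2,1): no bracket -> illegal
(2,2): flips 1 -> legal
(2,5): no bracket -> illegal
(3,2): no bracket -> illegal
(3,5): flips 3 -> legal
(3,6): no bracket -> illegal
(4,1): no bracket -> illegal
(4,6): flips 3 -> legal
(5,1): flips 1 -> legal
(5,4): flips 2 -> legal
(5,6): no bracket -> illegal
(6,1): no bracket -> illegal
(6,3): no bracket -> illegal
(7,1): flips 1 -> legal
(7,2): flips 2 -> legal
(7,3): no bracket -> illegal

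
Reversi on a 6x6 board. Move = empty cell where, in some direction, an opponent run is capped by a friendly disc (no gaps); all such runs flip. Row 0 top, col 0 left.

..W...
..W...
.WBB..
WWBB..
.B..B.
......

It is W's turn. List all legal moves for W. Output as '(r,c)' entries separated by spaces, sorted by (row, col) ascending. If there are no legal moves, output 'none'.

(1,1): no bracket -> illegal
(1,3): flips 1 -> legal
(1,4): no bracket -> illegal
(2,4): flips 2 -> legal
(3,4): flips 3 -> legal
(3,5): no bracket -> illegal
(4,0): no bracket -> illegal
(4,2): flips 2 -> legal
(4,3): flips 1 -> legal
(4,5): no bracket -> illegal
(5,0): no bracket -> illegal
(5,1): flips 1 -> legal
(5,2): flips 1 -> legal
(5,3): no bracket -> illegal
(5,4): no bracket -> illegal
(5,5): no bracket -> illegal

Answer: (1,3) (2,4) (3,4) (4,2) (4,3) (5,1) (5,2)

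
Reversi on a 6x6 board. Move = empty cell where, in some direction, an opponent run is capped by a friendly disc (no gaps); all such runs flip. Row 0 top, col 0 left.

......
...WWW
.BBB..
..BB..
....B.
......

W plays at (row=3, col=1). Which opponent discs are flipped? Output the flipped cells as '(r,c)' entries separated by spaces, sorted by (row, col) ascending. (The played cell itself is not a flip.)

Answer: (2,2)

Derivation:
Dir NW: first cell '.' (not opp) -> no flip
Dir N: opp run (2,1), next='.' -> no flip
Dir NE: opp run (2,2) capped by W -> flip
Dir W: first cell '.' (not opp) -> no flip
Dir E: opp run (3,2) (3,3), next='.' -> no flip
Dir SW: first cell '.' (not opp) -> no flip
Dir S: first cell '.' (not opp) -> no flip
Dir SE: first cell '.' (not opp) -> no flip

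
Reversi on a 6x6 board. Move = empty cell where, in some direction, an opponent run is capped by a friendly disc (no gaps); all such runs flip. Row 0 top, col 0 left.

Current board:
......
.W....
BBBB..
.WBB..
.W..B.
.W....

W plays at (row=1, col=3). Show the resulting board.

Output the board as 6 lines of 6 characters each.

Place W at (1,3); scan 8 dirs for brackets.
Dir NW: first cell '.' (not opp) -> no flip
Dir N: first cell '.' (not opp) -> no flip
Dir NE: first cell '.' (not opp) -> no flip
Dir W: first cell '.' (not opp) -> no flip
Dir E: first cell '.' (not opp) -> no flip
Dir SW: opp run (2,2) capped by W -> flip
Dir S: opp run (2,3) (3,3), next='.' -> no flip
Dir SE: first cell '.' (not opp) -> no flip
All flips: (2,2)

Answer: ......
.W.W..
BBWB..
.WBB..
.W..B.
.W....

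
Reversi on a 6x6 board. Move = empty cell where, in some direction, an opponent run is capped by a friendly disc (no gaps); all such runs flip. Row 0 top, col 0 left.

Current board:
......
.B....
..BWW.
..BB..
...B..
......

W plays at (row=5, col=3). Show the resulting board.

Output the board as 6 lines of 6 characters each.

Place W at (5,3); scan 8 dirs for brackets.
Dir NW: first cell '.' (not opp) -> no flip
Dir N: opp run (4,3) (3,3) capped by W -> flip
Dir NE: first cell '.' (not opp) -> no flip
Dir W: first cell '.' (not opp) -> no flip
Dir E: first cell '.' (not opp) -> no flip
Dir SW: edge -> no flip
Dir S: edge -> no flip
Dir SE: edge -> no flip
All flips: (3,3) (4,3)

Answer: ......
.B....
..BWW.
..BW..
...W..
...W..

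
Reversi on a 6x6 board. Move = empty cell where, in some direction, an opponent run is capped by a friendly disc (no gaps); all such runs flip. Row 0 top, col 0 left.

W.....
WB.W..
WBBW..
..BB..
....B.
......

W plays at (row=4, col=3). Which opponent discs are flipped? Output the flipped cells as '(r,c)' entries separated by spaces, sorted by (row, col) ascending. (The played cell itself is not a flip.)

Answer: (2,1) (3,2) (3,3)

Derivation:
Dir NW: opp run (3,2) (2,1) capped by W -> flip
Dir N: opp run (3,3) capped by W -> flip
Dir NE: first cell '.' (not opp) -> no flip
Dir W: first cell '.' (not opp) -> no flip
Dir E: opp run (4,4), next='.' -> no flip
Dir SW: first cell '.' (not opp) -> no flip
Dir S: first cell '.' (not opp) -> no flip
Dir SE: first cell '.' (not opp) -> no flip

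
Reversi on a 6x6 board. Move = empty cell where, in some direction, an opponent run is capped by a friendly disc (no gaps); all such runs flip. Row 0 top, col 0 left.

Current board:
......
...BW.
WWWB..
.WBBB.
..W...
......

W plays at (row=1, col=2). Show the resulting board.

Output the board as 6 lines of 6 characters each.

Answer: ......
..WWW.
WWWB..
.WBBB.
..W...
......

Derivation:
Place W at (1,2); scan 8 dirs for brackets.
Dir NW: first cell '.' (not opp) -> no flip
Dir N: first cell '.' (not opp) -> no flip
Dir NE: first cell '.' (not opp) -> no flip
Dir W: first cell '.' (not opp) -> no flip
Dir E: opp run (1,3) capped by W -> flip
Dir SW: first cell 'W' (not opp) -> no flip
Dir S: first cell 'W' (not opp) -> no flip
Dir SE: opp run (2,3) (3,4), next='.' -> no flip
All flips: (1,3)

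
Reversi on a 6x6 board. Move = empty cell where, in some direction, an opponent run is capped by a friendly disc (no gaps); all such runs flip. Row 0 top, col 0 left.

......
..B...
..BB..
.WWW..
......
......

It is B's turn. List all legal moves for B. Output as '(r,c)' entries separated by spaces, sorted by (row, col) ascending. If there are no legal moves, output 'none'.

Answer: (4,0) (4,1) (4,2) (4,3) (4,4)

Derivation:
(2,0): no bracket -> illegal
(2,1): no bracket -> illegal
(2,4): no bracket -> illegal
(3,0): no bracket -> illegal
(3,4): no bracket -> illegal
(4,0): flips 1 -> legal
(4,1): flips 1 -> legal
(4,2): flips 1 -> legal
(4,3): flips 1 -> legal
(4,4): flips 1 -> legal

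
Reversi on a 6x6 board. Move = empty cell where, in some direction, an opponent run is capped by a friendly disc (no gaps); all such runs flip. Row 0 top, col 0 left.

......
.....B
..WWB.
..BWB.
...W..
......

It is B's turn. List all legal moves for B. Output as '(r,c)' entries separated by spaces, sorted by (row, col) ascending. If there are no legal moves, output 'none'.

(1,1): no bracket -> illegal
(1,2): flips 2 -> legal
(1,3): no bracket -> illegal
(1,4): flips 1 -> legal
(2,1): flips 2 -> legal
(3,1): no bracket -> illegal
(4,2): flips 1 -> legal
(4,4): no bracket -> illegal
(5,2): flips 1 -> legal
(5,3): no bracket -> illegal
(5,4): flips 1 -> legal

Answer: (1,2) (1,4) (2,1) (4,2) (5,2) (5,4)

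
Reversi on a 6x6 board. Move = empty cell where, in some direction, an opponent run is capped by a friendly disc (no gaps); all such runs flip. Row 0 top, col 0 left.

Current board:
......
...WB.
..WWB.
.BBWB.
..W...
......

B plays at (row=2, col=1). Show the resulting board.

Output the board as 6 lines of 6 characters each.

Answer: ......
...WB.
.BBBB.
.BBWB.
..W...
......

Derivation:
Place B at (2,1); scan 8 dirs for brackets.
Dir NW: first cell '.' (not opp) -> no flip
Dir N: first cell '.' (not opp) -> no flip
Dir NE: first cell '.' (not opp) -> no flip
Dir W: first cell '.' (not opp) -> no flip
Dir E: opp run (2,2) (2,3) capped by B -> flip
Dir SW: first cell '.' (not opp) -> no flip
Dir S: first cell 'B' (not opp) -> no flip
Dir SE: first cell 'B' (not opp) -> no flip
All flips: (2,2) (2,3)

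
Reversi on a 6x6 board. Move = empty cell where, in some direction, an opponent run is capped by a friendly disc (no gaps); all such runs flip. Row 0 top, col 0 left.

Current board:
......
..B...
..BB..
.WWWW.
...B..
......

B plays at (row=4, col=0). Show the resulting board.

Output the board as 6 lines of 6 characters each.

Answer: ......
..B...
..BB..
.BWWW.
B..B..
......

Derivation:
Place B at (4,0); scan 8 dirs for brackets.
Dir NW: edge -> no flip
Dir N: first cell '.' (not opp) -> no flip
Dir NE: opp run (3,1) capped by B -> flip
Dir W: edge -> no flip
Dir E: first cell '.' (not opp) -> no flip
Dir SW: edge -> no flip
Dir S: first cell '.' (not opp) -> no flip
Dir SE: first cell '.' (not opp) -> no flip
All flips: (3,1)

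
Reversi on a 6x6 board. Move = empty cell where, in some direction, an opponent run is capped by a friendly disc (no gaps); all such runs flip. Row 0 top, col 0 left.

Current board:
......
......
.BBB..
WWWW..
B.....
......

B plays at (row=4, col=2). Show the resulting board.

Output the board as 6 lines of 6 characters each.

Answer: ......
......
.BBB..
WWBW..
B.B...
......

Derivation:
Place B at (4,2); scan 8 dirs for brackets.
Dir NW: opp run (3,1), next='.' -> no flip
Dir N: opp run (3,2) capped by B -> flip
Dir NE: opp run (3,3), next='.' -> no flip
Dir W: first cell '.' (not opp) -> no flip
Dir E: first cell '.' (not opp) -> no flip
Dir SW: first cell '.' (not opp) -> no flip
Dir S: first cell '.' (not opp) -> no flip
Dir SE: first cell '.' (not opp) -> no flip
All flips: (3,2)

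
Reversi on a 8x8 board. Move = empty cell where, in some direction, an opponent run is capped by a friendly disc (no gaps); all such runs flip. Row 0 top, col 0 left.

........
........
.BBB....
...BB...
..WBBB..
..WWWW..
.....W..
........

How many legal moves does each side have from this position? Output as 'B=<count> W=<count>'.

-- B to move --
(3,1): no bracket -> illegal
(3,2): no bracket -> illegal
(4,1): flips 1 -> legal
(4,6): no bracket -> illegal
(5,1): flips 1 -> legal
(5,6): no bracket -> illegal
(6,1): flips 1 -> legal
(6,2): flips 1 -> legal
(6,3): flips 2 -> legal
(6,4): flips 1 -> legal
(6,6): flips 1 -> legal
(7,4): no bracket -> illegal
(7,5): flips 2 -> legal
(7,6): flips 2 -> legal
B mobility = 9
-- W to move --
(1,0): no bracket -> illegal
(1,1): flips 3 -> legal
(1,2): no bracket -> illegal
(1,3): flips 3 -> legal
(1,4): no bracket -> illegal
(2,0): no bracket -> illegal
(2,4): flips 3 -> legal
(2,5): flips 2 -> legal
(3,0): no bracket -> illegal
(3,1): no bracket -> illegal
(3,2): flips 1 -> legal
(3,5): flips 2 -> legal
(3,6): flips 1 -> legal
(4,6): flips 3 -> legal
(5,6): no bracket -> illegal
W mobility = 8

Answer: B=9 W=8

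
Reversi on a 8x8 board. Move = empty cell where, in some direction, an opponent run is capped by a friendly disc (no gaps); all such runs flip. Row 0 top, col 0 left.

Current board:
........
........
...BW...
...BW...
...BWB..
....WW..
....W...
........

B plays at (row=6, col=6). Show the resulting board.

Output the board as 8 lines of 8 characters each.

Place B at (6,6); scan 8 dirs for brackets.
Dir NW: opp run (5,5) (4,4) capped by B -> flip
Dir N: first cell '.' (not opp) -> no flip
Dir NE: first cell '.' (not opp) -> no flip
Dir W: first cell '.' (not opp) -> no flip
Dir E: first cell '.' (not opp) -> no flip
Dir SW: first cell '.' (not opp) -> no flip
Dir S: first cell '.' (not opp) -> no flip
Dir SE: first cell '.' (not opp) -> no flip
All flips: (4,4) (5,5)

Answer: ........
........
...BW...
...BW...
...BBB..
....WB..
....W.B.
........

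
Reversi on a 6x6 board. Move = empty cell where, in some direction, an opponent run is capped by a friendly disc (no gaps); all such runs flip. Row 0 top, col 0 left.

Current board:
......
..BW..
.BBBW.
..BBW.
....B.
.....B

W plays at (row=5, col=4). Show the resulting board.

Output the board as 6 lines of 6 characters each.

Answer: ......
..BW..
.BBBW.
..BBW.
....W.
....WB

Derivation:
Place W at (5,4); scan 8 dirs for brackets.
Dir NW: first cell '.' (not opp) -> no flip
Dir N: opp run (4,4) capped by W -> flip
Dir NE: first cell '.' (not opp) -> no flip
Dir W: first cell '.' (not opp) -> no flip
Dir E: opp run (5,5), next=edge -> no flip
Dir SW: edge -> no flip
Dir S: edge -> no flip
Dir SE: edge -> no flip
All flips: (4,4)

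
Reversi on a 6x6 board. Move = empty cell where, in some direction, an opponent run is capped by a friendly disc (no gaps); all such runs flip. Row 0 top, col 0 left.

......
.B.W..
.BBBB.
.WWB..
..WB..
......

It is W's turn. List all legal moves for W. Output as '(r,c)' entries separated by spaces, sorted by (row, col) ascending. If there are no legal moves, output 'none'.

Answer: (0,1) (1,0) (1,2) (1,4) (1,5) (3,4) (3,5) (4,4) (5,3) (5,4)

Derivation:
(0,0): no bracket -> illegal
(0,1): flips 2 -> legal
(0,2): no bracket -> illegal
(1,0): flips 1 -> legal
(1,2): flips 1 -> legal
(1,4): flips 1 -> legal
(1,5): flips 2 -> legal
(2,0): no bracket -> illegal
(2,5): no bracket -> illegal
(3,0): no bracket -> illegal
(3,4): flips 1 -> legal
(3,5): flips 1 -> legal
(4,4): flips 1 -> legal
(5,2): no bracket -> illegal
(5,3): flips 3 -> legal
(5,4): flips 1 -> legal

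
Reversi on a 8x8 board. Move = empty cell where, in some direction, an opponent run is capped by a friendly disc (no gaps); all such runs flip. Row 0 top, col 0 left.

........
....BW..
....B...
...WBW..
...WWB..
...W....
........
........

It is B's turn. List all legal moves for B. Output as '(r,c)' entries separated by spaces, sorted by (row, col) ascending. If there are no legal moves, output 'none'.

(0,4): no bracket -> illegal
(0,5): no bracket -> illegal
(0,6): flips 1 -> legal
(1,6): flips 1 -> legal
(2,2): no bracket -> illegal
(2,3): no bracket -> illegal
(2,5): flips 1 -> legal
(2,6): no bracket -> illegal
(3,2): flips 1 -> legal
(3,6): flips 1 -> legal
(4,2): flips 3 -> legal
(4,6): flips 1 -> legal
(5,2): flips 1 -> legal
(5,4): flips 1 -> legal
(5,5): no bracket -> illegal
(6,2): no bracket -> illegal
(6,3): no bracket -> illegal
(6,4): no bracket -> illegal

Answer: (0,6) (1,6) (2,5) (3,2) (3,6) (4,2) (4,6) (5,2) (5,4)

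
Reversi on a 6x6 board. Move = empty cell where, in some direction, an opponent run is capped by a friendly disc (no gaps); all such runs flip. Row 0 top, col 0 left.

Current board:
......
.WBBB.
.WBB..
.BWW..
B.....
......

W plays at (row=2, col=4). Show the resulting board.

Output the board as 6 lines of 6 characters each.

Answer: ......
.WBBB.
.WWWW.
.BWW..
B.....
......

Derivation:
Place W at (2,4); scan 8 dirs for brackets.
Dir NW: opp run (1,3), next='.' -> no flip
Dir N: opp run (1,4), next='.' -> no flip
Dir NE: first cell '.' (not opp) -> no flip
Dir W: opp run (2,3) (2,2) capped by W -> flip
Dir E: first cell '.' (not opp) -> no flip
Dir SW: first cell 'W' (not opp) -> no flip
Dir S: first cell '.' (not opp) -> no flip
Dir SE: first cell '.' (not opp) -> no flip
All flips: (2,2) (2,3)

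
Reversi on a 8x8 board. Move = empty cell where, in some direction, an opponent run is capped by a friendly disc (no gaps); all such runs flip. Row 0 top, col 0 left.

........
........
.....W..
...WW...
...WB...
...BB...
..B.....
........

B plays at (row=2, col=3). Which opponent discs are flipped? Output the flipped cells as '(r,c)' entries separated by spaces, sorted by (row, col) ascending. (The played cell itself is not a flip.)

Dir NW: first cell '.' (not opp) -> no flip
Dir N: first cell '.' (not opp) -> no flip
Dir NE: first cell '.' (not opp) -> no flip
Dir W: first cell '.' (not opp) -> no flip
Dir E: first cell '.' (not opp) -> no flip
Dir SW: first cell '.' (not opp) -> no flip
Dir S: opp run (3,3) (4,3) capped by B -> flip
Dir SE: opp run (3,4), next='.' -> no flip

Answer: (3,3) (4,3)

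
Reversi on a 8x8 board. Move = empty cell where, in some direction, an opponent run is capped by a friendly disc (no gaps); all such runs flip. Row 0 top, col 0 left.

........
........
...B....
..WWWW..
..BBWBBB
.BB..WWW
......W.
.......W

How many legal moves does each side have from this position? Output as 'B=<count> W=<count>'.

Answer: B=9 W=11

Derivation:
-- B to move --
(2,1): flips 1 -> legal
(2,2): flips 1 -> legal
(2,4): flips 2 -> legal
(2,5): flips 2 -> legal
(2,6): no bracket -> illegal
(3,1): no bracket -> illegal
(3,6): no bracket -> illegal
(4,1): flips 1 -> legal
(5,3): no bracket -> illegal
(5,4): no bracket -> illegal
(6,4): flips 1 -> legal
(6,5): flips 2 -> legal
(6,7): flips 2 -> legal
(7,5): no bracket -> illegal
(7,6): flips 2 -> legal
B mobility = 9
-- W to move --
(1,2): flips 1 -> legal
(1,3): flips 1 -> legal
(1,4): flips 1 -> legal
(2,2): no bracket -> illegal
(2,4): no bracket -> illegal
(3,1): no bracket -> illegal
(3,6): flips 1 -> legal
(3,7): flips 2 -> legal
(4,0): no bracket -> illegal
(4,1): flips 2 -> legal
(5,0): no bracket -> illegal
(5,3): flips 1 -> legal
(5,4): flips 1 -> legal
(6,0): flips 2 -> legal
(6,1): flips 2 -> legal
(6,2): flips 2 -> legal
(6,3): no bracket -> illegal
W mobility = 11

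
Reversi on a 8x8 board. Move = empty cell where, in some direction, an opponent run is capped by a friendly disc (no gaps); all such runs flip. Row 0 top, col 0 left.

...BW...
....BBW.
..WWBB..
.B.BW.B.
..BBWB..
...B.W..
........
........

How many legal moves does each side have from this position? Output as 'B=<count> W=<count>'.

-- B to move --
(0,5): flips 1 -> legal
(0,6): no bracket -> illegal
(0,7): flips 1 -> legal
(1,1): flips 1 -> legal
(1,2): flips 2 -> legal
(1,3): flips 2 -> legal
(1,7): flips 1 -> legal
(2,1): flips 2 -> legal
(2,6): no bracket -> illegal
(2,7): no bracket -> illegal
(3,2): flips 1 -> legal
(3,5): flips 2 -> legal
(4,6): no bracket -> illegal
(5,4): flips 2 -> legal
(5,6): no bracket -> illegal
(6,4): no bracket -> illegal
(6,5): flips 1 -> legal
(6,6): flips 2 -> legal
B mobility = 12
-- W to move --
(0,2): flips 1 -> legal
(0,5): flips 1 -> legal
(0,6): no bracket -> illegal
(1,2): no bracket -> illegal
(1,3): flips 2 -> legal
(2,0): no bracket -> illegal
(2,1): no bracket -> illegal
(2,6): flips 3 -> legal
(2,7): no bracket -> illegal
(3,0): no bracket -> illegal
(3,2): flips 1 -> legal
(3,5): flips 1 -> legal
(3,7): no bracket -> illegal
(4,0): flips 1 -> legal
(4,1): flips 2 -> legal
(4,6): flips 1 -> legal
(4,7): no bracket -> illegal
(5,1): no bracket -> illegal
(5,2): flips 1 -> legal
(5,4): no bracket -> illegal
(5,6): flips 1 -> legal
(6,2): flips 1 -> legal
(6,3): flips 3 -> legal
(6,4): no bracket -> illegal
W mobility = 13

Answer: B=12 W=13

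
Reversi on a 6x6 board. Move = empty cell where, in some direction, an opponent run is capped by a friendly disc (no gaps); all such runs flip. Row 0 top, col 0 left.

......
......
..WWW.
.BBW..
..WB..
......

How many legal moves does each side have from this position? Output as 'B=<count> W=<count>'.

-- B to move --
(1,1): no bracket -> illegal
(1,2): flips 1 -> legal
(1,3): flips 3 -> legal
(1,4): flips 1 -> legal
(1,5): no bracket -> illegal
(2,1): no bracket -> illegal
(2,5): no bracket -> illegal
(3,4): flips 1 -> legal
(3,5): no bracket -> illegal
(4,1): flips 1 -> legal
(4,4): no bracket -> illegal
(5,1): no bracket -> illegal
(5,2): flips 1 -> legal
(5,3): flips 1 -> legal
B mobility = 7
-- W to move --
(2,0): flips 1 -> legal
(2,1): no bracket -> illegal
(3,0): flips 2 -> legal
(3,4): no bracket -> illegal
(4,0): flips 1 -> legal
(4,1): flips 1 -> legal
(4,4): flips 1 -> legal
(5,2): no bracket -> illegal
(5,3): flips 1 -> legal
(5,4): no bracket -> illegal
W mobility = 6

Answer: B=7 W=6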